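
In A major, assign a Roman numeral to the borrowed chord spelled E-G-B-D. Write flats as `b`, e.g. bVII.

E is scale degree 5 in A major. Diatonically A major has E (V) on that degree; E–G–B–D is instead the minor-seventh chord native to A minor, so it takes the label v7.

v7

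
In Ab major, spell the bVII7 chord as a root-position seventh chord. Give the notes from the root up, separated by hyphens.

Scale degree 7 in Ab major is G. bVII7 uses the lowered form, Gb, taken from Ab minor. Building the dominant-seventh chord from the parallel minor on Gb: Gb–Bb–Db–Fb.

Gb-Bb-Db-Fb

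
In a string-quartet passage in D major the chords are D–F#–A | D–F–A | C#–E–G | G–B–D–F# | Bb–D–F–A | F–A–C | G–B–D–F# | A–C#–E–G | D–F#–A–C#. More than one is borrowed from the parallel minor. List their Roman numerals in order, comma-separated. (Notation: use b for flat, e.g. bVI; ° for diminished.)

i, bVImaj7, bIII

D major has the diatonic set D, Em, F#m, G, A, Bm, C#dim. D–F#–A = D, C#–E–G = C#dim, G–B–D–F# = Gmaj7, A–C#–E–G = A7 and D–F#–A–C# = Dmaj7 are all diatonic. D–F–A doesn't fit — on degree 1 D major would have D (I). Dm is the degree-1 chord of D minor, so it is the borrowed i. Bb–D–F–A doesn't fit — on degree 6 D major would have Bm (vi). Bbmaj7 is the degree-6 chord of D minor, so it is the borrowed bVImaj7. But F–A–C is foreign: the diatonic iii on degree 3 is F#m, whereas F comes from D minor. It is labeled bIII.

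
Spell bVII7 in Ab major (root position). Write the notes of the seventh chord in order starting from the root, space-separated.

Gb Bb Db Fb

The root of bVII7 is the lowered 7th degree: G becomes Gb. In Ab minor the chord on Gb is Gb–Bb–Db–Fb.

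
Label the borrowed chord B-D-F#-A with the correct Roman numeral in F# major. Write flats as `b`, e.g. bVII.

The root B is the diatonic 4th degree of F# major; the borrowing shows in the chord quality. B–D–F#–A is a minor-seventh chord — the form found in F# minor, not the diatonic IV (B). Borrowed into F# major it is written iv7.

iv7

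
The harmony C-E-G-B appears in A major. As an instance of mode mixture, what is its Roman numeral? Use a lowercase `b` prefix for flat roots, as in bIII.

bIIImaj7

C is the lowered form of scale degree 3 in A major (the diatonic degree 3 is C#). Diatonically A major has C#m (iii) on that degree; C–E–G–B is instead the major-seventh chord native to A minor, so it takes the label bIIImaj7.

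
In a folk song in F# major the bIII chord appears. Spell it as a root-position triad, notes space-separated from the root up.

A C# E

Scale degree 3 in F# major is A#. bIII uses the lowered form, A, taken from F# minor. Stacking thirds in F# minor on A gives A–C#–E.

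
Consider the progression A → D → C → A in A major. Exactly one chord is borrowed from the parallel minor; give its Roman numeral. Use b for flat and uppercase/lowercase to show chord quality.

bIII

The diatonic triads in A major are A, Bm, C#m, D, E, F#m, G#dim. A and D both belong to that set. But C (C–E–G) is foreign: the diatonic iii on degree 3 is C#m, whereas C comes from A minor. It is labeled bIII.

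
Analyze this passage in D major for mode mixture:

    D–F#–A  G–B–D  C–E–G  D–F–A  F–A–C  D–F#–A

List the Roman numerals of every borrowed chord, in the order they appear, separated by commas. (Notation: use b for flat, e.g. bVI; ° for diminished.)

bVII, i, bIII

D major has the diatonic set D, Em, F#m, G, A, Bm, C#dim. D–F#–A = D and G–B–D = G are both diatonic. C–E–G doesn't fit — on degree 7 D major would have C#dim (vii°). C is the degree-7 chord of D minor, so it is the borrowed bVII. D–F–A is not: scale degree 1 in D major carries D (I). In D minor the chord on that degree is Dm, so here it functions as i, borrowed from the parallel minor. But F–A–C is foreign: the diatonic iii on degree 3 is F#m, whereas F comes from D minor. It is labeled bIII.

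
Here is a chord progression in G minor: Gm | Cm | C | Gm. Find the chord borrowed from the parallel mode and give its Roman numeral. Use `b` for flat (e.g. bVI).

In G minor (with V from harmonic minor) the diatonic chords are Gm, Adim, Bb, Cm, D, Eb, F. Of the given chords, Gm and Cm are diatonic. C (C–E–G) doesn't fit — on degree 4 G minor would have Cm (iv). C is the degree-4 chord of G major, so it is the borrowed IV.

IV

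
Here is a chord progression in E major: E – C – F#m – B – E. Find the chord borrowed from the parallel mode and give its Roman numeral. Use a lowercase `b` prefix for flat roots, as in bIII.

In E major the diatonic chords are E, F#m, G#m, A, B, C#m, D#dim. Of the given chords, E, F#m and B are diatonic. C (C–E–G) is not: scale degree 6 in E major carries C#m (vi). In E minor the chord on that degree is C, so here it functions as bVI, borrowed from the parallel minor.

bVI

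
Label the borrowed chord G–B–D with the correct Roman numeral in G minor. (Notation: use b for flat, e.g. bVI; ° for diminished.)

G is scale degree 1 in G minor. The diatonic chord on degree 1 would be Gm (i), but G–B–D is the major chord from G major. As a borrowed chord it is labeled I.

I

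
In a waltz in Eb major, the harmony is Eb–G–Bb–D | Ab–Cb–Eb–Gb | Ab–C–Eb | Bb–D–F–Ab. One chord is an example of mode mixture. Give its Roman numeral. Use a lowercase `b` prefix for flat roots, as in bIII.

iv7

In Eb major the diatonic chords are Eb, Fm, Gm, Ab, Bb, Cm, Ddim. Eb–G–Bb–D = Ebmaj7, Ab–C–Eb = Ab and Bb–D–F–Ab = Bb7 are all diatonic. Ab–Cb–Eb–Gb is not: scale degree 4 in Eb major carries Ab (IV). In Eb minor the chord on that degree is Abm7, so here it functions as iv7, borrowed from the parallel minor.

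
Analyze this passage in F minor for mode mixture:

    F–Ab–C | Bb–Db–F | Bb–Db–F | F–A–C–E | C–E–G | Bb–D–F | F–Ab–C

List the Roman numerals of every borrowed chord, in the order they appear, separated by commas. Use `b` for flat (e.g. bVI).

Imaj7, IV

The diatonic triads in F minor (with V from harmonic minor) are Fm, Gdim, Ab, Bbm, C, Db, Eb. F–Ab–C = Fm, Bb–Db–F = Bbm and C–E–G = C all belong to that set. F–A–C–E doesn't fit — on degree 1 F minor would have Fm (i). Fmaj7 is the degree-1 chord of F major, so it is the borrowed Imaj7. Bb–D–F is not: scale degree 4 in F minor carries Bbm (iv). In F major the chord on that degree is Bb, so here it functions as IV, borrowed from the parallel major.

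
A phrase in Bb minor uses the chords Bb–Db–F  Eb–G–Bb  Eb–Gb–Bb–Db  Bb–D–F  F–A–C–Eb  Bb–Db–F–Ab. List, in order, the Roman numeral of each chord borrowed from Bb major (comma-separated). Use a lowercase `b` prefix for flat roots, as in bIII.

IV, I

The diatonic triads in Bb minor (with V from harmonic minor) are Bbm, Cdim, Db, Ebm, F, Gb, Ab. Bb–Db–F = Bbm, Eb–Gb–Bb–Db = Ebm7, F–A–C–Eb = F7 and Bb–Db–F–Ab = Bbm7 are all diatonic. Eb–G–Bb is not: scale degree 4 in Bb minor carries Ebm (iv). In Bb major the chord on that degree is Eb, so here it functions as IV, borrowed from the parallel major. Bb–D–F doesn't fit — on degree 1 Bb minor would have Bbm (i). Bb is the degree-1 chord of Bb major, so it is the borrowed I.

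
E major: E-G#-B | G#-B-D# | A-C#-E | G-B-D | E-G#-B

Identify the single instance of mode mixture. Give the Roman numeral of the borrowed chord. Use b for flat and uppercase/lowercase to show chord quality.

bIII

The diatonic triads in E major are E, F#m, G#m, A, B, C#m, D#dim. E–G#–B = E, G#–B–D# = G#m and A–C#–E = A are all diatonic. But G–B–D is foreign: the diatonic iii on degree 3 is G#m, whereas G comes from E minor. It is labeled bIII.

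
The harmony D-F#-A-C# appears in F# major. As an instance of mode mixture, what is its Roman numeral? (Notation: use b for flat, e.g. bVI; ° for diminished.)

bVImaj7

D is the lowered form of scale degree 6 in F# major (the diatonic degree 6 is D#). D–F#–A–C# is a major-seventh chord — the form found in F# minor, not the diatonic vi (D#m). Borrowed into F# major it is written bVImaj7.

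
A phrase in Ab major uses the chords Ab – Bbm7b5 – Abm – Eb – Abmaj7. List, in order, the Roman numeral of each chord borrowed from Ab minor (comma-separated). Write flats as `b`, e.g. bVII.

The diatonic triads in Ab major are Ab, Bbm, Cm, Db, Eb, Fm, Gdim. Of the given chords, Ab, Eb and Abmaj7 are diatonic. Bbm7b5 (Bb–Db–Fb–Ab) is not: scale degree 2 in Ab major carries Bbm (ii). In Ab minor the chord on that degree is Bbm7b5, so here it functions as iiø7, borrowed from the parallel minor. Abm (Ab–Cb–Eb) is not: scale degree 1 in Ab major carries Ab (I). In Ab minor the chord on that degree is Abm, so here it functions as i, borrowed from the parallel minor.

iiø7, i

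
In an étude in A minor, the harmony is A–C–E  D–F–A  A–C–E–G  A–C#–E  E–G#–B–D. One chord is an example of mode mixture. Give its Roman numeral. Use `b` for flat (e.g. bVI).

In A minor (with V from harmonic minor) the diatonic chords are Am, Bdim, C, Dm, E, F, G. A–C–E = Am, D–F–A = Dm, A–C–E–G = Am7 and E–G#–B–D = E7 all belong to that set. A–C#–E doesn't fit — on degree 1 A minor would have Am (i). A is the degree-1 chord of A major, so it is the borrowed I.

I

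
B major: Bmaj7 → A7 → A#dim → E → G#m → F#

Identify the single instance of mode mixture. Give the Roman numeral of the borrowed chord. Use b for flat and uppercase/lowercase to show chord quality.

bVII7

B major has the diatonic set B, C#m, D#m, E, F#, G#m, A#dim. Bmaj7, A#dim, E, G#m and F# are all diatonic. But A7 (A–C#–E–G) is foreign: the diatonic vii° on degree 7 is A#dim, whereas A7 comes from B minor. It is labeled bVII7.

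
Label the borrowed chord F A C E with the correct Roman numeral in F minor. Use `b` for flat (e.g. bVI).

The root F is the diatonic 1st degree of F minor; the borrowing shows in the chord quality. Diatonically F minor has Fm (i) on that degree; F–A–C–E is instead the major-seventh chord native to F major, so it takes the label Imaj7.

Imaj7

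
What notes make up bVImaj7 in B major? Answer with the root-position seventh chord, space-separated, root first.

bVImaj7 is built on the lowered scale degree 6. In B major degree 6 is G#; lowered it becomes G. In B minor the chord on G is G–B–D–F#.

G B D F#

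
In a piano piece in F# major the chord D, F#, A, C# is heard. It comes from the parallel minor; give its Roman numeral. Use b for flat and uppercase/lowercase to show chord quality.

The root D is the lowered 6th scale degree — diatonically F# major has D# there. Diatonically F# major has D#m (vi) on that degree; D–F#–A–C# is instead the major-seventh chord native to F# minor, so it takes the label bVImaj7.

bVImaj7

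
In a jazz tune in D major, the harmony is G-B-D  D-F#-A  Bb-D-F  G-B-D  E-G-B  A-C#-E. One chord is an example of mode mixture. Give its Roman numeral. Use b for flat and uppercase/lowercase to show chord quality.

D major has the diatonic set D, Em, F#m, G, A, Bm, C#dim. G–B–D = G, D–F#–A = D, E–G–B = Em and A–C#–E = A all belong to that set. But Bb–D–F is foreign: the diatonic vi on degree 6 is Bm, whereas Bb comes from D minor. It is labeled bVI.

bVI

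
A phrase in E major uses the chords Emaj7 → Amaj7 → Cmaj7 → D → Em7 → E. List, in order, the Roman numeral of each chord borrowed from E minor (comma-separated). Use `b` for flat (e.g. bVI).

In E major the diatonic chords are E, F#m, G#m, A, B, C#m, D#dim. Emaj7, Amaj7 and E are all diatonic. Cmaj7 (C–E–G–B) doesn't fit — on degree 6 E major would have C#m (vi). Cmaj7 is the degree-6 chord of E minor, so it is the borrowed bVImaj7. D (D–F#–A) is not: scale degree 7 in E major carries D#dim (vii°). In E minor the chord on that degree is D, so here it functions as bVII, borrowed from the parallel minor. Em7 (E–G–B–D) is not: scale degree 1 in E major carries E (I). In E minor the chord on that degree is Em7, so here it functions as i7, borrowed from the parallel minor.

bVImaj7, bVII, i7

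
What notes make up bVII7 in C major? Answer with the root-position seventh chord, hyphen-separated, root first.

Scale degree 7 in C major is B. bVII7 uses the lowered form, Bb, taken from C minor. Stacking thirds in C minor on Bb gives Bb–D–F–Ab.

Bb-D-F-Ab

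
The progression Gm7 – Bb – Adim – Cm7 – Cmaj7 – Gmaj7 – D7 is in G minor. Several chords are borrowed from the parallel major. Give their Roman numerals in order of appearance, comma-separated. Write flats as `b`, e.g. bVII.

IVmaj7, Imaj7

In G minor (with V from harmonic minor) the diatonic chords are Gm, Adim, Bb, Cm, D, Eb, F. Gm7, Bb, Adim, Cm7 and D7 all belong to that set. But Cmaj7 (C–E–G–B) is foreign: the diatonic iv on degree 4 is Cm, whereas Cmaj7 comes from G major. It is labeled IVmaj7. Gmaj7 (G–B–D–F#) is not: scale degree 1 in G minor carries Gm (i). In G major the chord on that degree is Gmaj7, so here it functions as Imaj7, borrowed from the parallel major.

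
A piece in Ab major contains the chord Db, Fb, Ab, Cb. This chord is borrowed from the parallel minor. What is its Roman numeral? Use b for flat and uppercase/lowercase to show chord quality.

iv7

Db is scale degree 4 in Ab major. Diatonically Ab major has Db (IV) on that degree; Db–Fb–Ab–Cb is instead the minor-seventh chord native to Ab minor, so it takes the label iv7.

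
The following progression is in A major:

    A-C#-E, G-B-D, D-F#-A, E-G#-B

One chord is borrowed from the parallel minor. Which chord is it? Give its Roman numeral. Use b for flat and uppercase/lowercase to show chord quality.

bVII

In A major the diatonic chords are A, Bm, C#m, D, E, F#m, G#dim. A–C#–E = A, D–F#–A = D and E–G#–B = E are all diatonic. G–B–D is not: scale degree 7 in A major carries G#dim (vii°). In A minor the chord on that degree is G, so here it functions as bVII, borrowed from the parallel minor.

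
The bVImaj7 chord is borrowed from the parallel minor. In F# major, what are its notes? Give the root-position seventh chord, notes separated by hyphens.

bVImaj7 is built on the lowered scale degree 6. In F# major degree 6 is D#; lowered it becomes D. Building the major-seventh chord from the parallel minor on D: D–F#–A–C#.

D-F#-A-C#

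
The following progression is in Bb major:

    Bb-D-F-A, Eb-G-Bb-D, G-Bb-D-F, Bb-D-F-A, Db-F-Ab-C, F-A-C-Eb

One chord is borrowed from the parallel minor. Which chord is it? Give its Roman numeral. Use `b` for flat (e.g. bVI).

bIIImaj7

The diatonic triads in Bb major are Bb, Cm, Dm, Eb, F, Gm, Adim. Bb–D–F–A = Bbmaj7, Eb–G–Bb–D = Ebmaj7, G–Bb–D–F = Gm7 and F–A–C–Eb = F7 are all diatonic. Db–F–Ab–C doesn't fit — on degree 3 Bb major would have Dm (iii). Dbmaj7 is the degree-3 chord of Bb minor, so it is the borrowed bIIImaj7.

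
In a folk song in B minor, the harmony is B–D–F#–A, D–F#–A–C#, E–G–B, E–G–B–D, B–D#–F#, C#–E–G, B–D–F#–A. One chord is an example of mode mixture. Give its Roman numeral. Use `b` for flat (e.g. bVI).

I

In B minor (with V from harmonic minor) the diatonic chords are Bm, C#dim, D, Em, F#, G, A. Of the given chords, B–D–F#–A = Bm7, D–F#–A–C# = Dmaj7, E–G–B = Em, E–G–B–D = Em7 and C#–E–G = C#dim are diatonic. B–D#–F# is not: scale degree 1 in B minor carries Bm (i). In B major the chord on that degree is B, so here it functions as I, borrowed from the parallel major.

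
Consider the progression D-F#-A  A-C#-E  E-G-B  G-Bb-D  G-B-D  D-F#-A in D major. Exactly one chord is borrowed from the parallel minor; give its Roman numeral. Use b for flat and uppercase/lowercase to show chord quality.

The diatonic triads in D major are D, Em, F#m, G, A, Bm, C#dim. Of the given chords, D–F#–A = D, A–C#–E = A, E–G–B = Em and G–B–D = G are diatonic. G–Bb–D is not: scale degree 4 in D major carries G (IV). In D minor the chord on that degree is Gm, so here it functions as iv, borrowed from the parallel minor.

iv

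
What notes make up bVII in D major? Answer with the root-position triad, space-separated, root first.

Scale degree 7 in D major is C#. bVII uses the lowered form, C, taken from D minor. Stacking thirds in D minor on C gives C–E–G.

C E G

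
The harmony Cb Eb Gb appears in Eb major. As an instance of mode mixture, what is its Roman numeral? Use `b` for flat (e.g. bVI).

bVI

Cb is the lowered form of scale degree 6 in Eb major (the diatonic degree 6 is C). Cb–Eb–Gb is a major chord — the form found in Eb minor, not the diatonic vi (Cm). Borrowed into Eb major it is written bVI.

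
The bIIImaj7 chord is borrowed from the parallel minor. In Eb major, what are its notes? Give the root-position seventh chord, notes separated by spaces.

Gb Bb Db F

Scale degree 3 in Eb major is G. bIIImaj7 uses the lowered form, Gb, taken from Eb minor. Building the major-seventh chord from the parallel minor on Gb: Gb–Bb–Db–F.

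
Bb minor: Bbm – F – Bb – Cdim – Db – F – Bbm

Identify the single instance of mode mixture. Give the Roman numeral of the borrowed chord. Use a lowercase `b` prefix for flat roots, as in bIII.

I

Bb minor has the diatonic set Bbm, Cdim, Db, Ebm, F, Gb, Ab (with V from harmonic minor). Bbm, F, Cdim and Db all belong to that set. Bb (Bb–D–F) doesn't fit — on degree 1 Bb minor would have Bbm (i). Bb is the degree-1 chord of Bb major, so it is the borrowed I.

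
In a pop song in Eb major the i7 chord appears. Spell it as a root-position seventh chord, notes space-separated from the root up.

i7 is built on scale degree 1, which is Eb in both Eb major and its parallel. Building the minor-seventh chord from the parallel minor on Eb: Eb–Gb–Bb–Db.

Eb Gb Bb Db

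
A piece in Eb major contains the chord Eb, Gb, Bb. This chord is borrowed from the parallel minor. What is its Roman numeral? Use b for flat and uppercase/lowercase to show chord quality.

Eb is scale degree 1 in Eb major. Diatonically Eb major has Eb (I) on that degree; Eb–Gb–Bb is instead the minor chord native to Eb minor, so it takes the label i.

i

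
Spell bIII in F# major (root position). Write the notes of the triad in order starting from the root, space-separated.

The root of bIII is the lowered 3rd degree: A# becomes A. Stacking thirds in F# minor on A gives A–C#–E.

A C# E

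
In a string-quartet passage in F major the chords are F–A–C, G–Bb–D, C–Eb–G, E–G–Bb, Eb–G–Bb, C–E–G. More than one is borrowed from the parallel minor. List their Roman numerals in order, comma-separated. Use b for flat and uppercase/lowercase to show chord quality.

v, bVII

The diatonic triads in F major are F, Gm, Am, Bb, C, Dm, Edim. F–A–C = F, G–Bb–D = Gm, E–G–Bb = Edim and C–E–G = C all belong to that set. But C–Eb–G is foreign: the diatonic V on degree 5 is C, whereas Cm comes from F minor. It is labeled v. But Eb–G–Bb is foreign: the diatonic vii° on degree 7 is Edim, whereas Eb comes from F minor. It is labeled bVII.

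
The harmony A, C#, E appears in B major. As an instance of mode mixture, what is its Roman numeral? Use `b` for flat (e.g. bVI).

bVII

The root A is the lowered 7th scale degree — diatonically B major has A# there. Diatonically B major has A#dim (vii°) on that degree; A–C#–E is instead the major chord native to B minor, so it takes the label bVII.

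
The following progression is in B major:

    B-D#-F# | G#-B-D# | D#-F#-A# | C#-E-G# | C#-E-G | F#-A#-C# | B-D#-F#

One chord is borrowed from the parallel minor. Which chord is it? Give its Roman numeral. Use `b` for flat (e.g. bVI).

ii°

The diatonic triads in B major are B, C#m, D#m, E, F#, G#m, A#dim. B–D#–F# = B, G#–B–D# = G#m, D#–F#–A# = D#m, C#–E–G# = C#m and F#–A#–C# = F# all belong to that set. C#–E–G is not: scale degree 2 in B major carries C#m (ii). In B minor the chord on that degree is C#dim, so here it functions as ii°, borrowed from the parallel minor.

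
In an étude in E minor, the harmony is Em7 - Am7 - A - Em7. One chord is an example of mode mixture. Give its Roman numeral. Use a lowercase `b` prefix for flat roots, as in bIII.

IV

E minor has the diatonic set Em, F#dim, G, Am, B, C, D (with V from harmonic minor). Of the given chords, Em7 and Am7 are diatonic. A (A–C#–E) is not: scale degree 4 in E minor carries Am (iv). In E major the chord on that degree is A, so here it functions as IV, borrowed from the parallel major.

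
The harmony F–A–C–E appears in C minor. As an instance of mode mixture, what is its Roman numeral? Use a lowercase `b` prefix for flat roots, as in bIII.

IVmaj7

F is scale degree 4 in C minor. Diatonically C minor has Fm (iv) on that degree; F–A–C–E is instead the major-seventh chord native to C major, so it takes the label IVmaj7.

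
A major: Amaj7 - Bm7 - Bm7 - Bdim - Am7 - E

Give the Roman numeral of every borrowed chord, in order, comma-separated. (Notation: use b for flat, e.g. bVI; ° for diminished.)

In A major the diatonic chords are A, Bm, C#m, D, E, F#m, G#dim. Amaj7, Bm7 and E are all diatonic. Bdim (B–D–F) is not: scale degree 2 in A major carries Bm (ii). In A minor the chord on that degree is Bdim, so here it functions as ii°, borrowed from the parallel minor. Am7 (A–C–E–G) doesn't fit — on degree 1 A major would have A (I). Am7 is the degree-1 chord of A minor, so it is the borrowed i7.

ii°, i7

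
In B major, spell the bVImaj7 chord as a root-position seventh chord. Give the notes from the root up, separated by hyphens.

The root of bVImaj7 is the lowered 6th degree: G# becomes G. Stacking thirds in B minor on G gives G–B–D–F#.

G-B-D-F#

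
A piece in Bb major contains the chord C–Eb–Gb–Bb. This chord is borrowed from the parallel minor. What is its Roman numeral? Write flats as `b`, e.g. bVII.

iiø7

The root C is the diatonic 2nd degree of Bb major; the borrowing shows in the chord quality. The diatonic chord on degree 2 would be Cm (ii), but C–Eb–Gb–Bb is the half-diminished-seventh chord from Bb minor. As a borrowed chord it is labeled iiø7.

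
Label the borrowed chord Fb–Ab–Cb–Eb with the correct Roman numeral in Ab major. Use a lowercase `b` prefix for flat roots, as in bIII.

bVImaj7

Fb is the lowered form of scale degree 6 in Ab major (the diatonic degree 6 is F). Diatonically Ab major has Fm (vi) on that degree; Fb–Ab–Cb–Eb is instead the major-seventh chord native to Ab minor, so it takes the label bVImaj7.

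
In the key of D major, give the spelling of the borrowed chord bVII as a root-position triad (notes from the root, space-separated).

C E G

bVII is built on the lowered scale degree 7. In D major degree 7 is C#; lowered it becomes C. Stacking thirds in D minor on C gives C–E–G.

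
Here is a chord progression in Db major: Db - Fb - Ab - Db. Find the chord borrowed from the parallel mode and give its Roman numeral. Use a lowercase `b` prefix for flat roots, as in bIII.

bIII

The diatonic triads in Db major are Db, Ebm, Fm, Gb, Ab, Bbm, Cdim. Db and Ab are both diatonic. But Fb (Fb–Ab–Cb) is foreign: the diatonic iii on degree 3 is Fm, whereas Fb comes from Db minor. It is labeled bIII.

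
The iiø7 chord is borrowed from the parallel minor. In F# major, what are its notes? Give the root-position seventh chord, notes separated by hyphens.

G#-B-D-F#

The root, G#, is scale degree 2 — the same note in F# major and F# minor; only the chord quality changes. Stacking thirds in F# minor on G# gives G#–B–D–F#.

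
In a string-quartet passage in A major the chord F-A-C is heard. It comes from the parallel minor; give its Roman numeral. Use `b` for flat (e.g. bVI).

bVI

F is the lowered form of scale degree 6 in A major (the diatonic degree 6 is F#). F–A–C is a major chord — the form found in A minor, not the diatonic vi (F#m). Borrowed into A major it is written bVI.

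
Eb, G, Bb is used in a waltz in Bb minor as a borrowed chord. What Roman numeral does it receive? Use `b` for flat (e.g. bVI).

IV

Eb is scale degree 4 in Bb minor. The diatonic chord on degree 4 would be Ebm (iv), but Eb–G–Bb is the major chord from Bb major. As a borrowed chord it is labeled IV.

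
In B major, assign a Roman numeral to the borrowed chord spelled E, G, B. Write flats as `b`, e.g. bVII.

iv

E is scale degree 4 in B major. The diatonic chord on degree 4 would be E (IV), but E–G–B is the minor chord from B minor. As a borrowed chord it is labeled iv.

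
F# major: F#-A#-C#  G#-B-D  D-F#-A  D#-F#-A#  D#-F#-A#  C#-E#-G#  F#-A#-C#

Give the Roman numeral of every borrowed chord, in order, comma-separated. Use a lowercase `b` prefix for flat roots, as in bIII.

The diatonic triads in F# major are F#, G#m, A#m, B, C#, D#m, E#dim. F#–A#–C# = F#, D#–F#–A# = D#m and C#–E#–G# = C# are all diatonic. But G#–B–D is foreign: the diatonic ii on degree 2 is G#m, whereas G#dim comes from F# minor. It is labeled ii°. But D–F#–A is foreign: the diatonic vi on degree 6 is D#m, whereas D comes from F# minor. It is labeled bVI.

ii°, bVI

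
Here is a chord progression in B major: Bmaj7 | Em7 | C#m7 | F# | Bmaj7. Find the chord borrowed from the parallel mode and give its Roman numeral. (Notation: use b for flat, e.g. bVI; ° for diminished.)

B major has the diatonic set B, C#m, D#m, E, F#, G#m, A#dim. Bmaj7, C#m7 and F# all belong to that set. Em7 (E–G–B–D) is not: scale degree 4 in B major carries E (IV). In B minor the chord on that degree is Em7, so here it functions as iv7, borrowed from the parallel minor.

iv7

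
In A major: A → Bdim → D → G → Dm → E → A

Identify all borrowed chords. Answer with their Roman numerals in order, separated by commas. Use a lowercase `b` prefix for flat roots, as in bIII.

ii°, bVII, iv

The diatonic triads in A major are A, Bm, C#m, D, E, F#m, G#dim. A, D and E all belong to that set. But Bdim (B–D–F) is foreign: the diatonic ii on degree 2 is Bm, whereas Bdim comes from A minor. It is labeled ii°. But G (G–B–D) is foreign: the diatonic vii° on degree 7 is G#dim, whereas G comes from A minor. It is labeled bVII. But Dm (D–F–A) is foreign: the diatonic IV on degree 4 is D, whereas Dm comes from A minor. It is labeled iv.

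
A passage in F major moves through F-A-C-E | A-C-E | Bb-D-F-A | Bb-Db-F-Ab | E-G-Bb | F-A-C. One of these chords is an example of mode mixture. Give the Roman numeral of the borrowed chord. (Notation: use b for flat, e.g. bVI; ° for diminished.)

In F major the diatonic chords are F, Gm, Am, Bb, C, Dm, Edim. Of the given chords, F–A–C–E = Fmaj7, A–C–E = Am, Bb–D–F–A = Bbmaj7, E–G–Bb = Edim and F–A–C = F are diatonic. But Bb–Db–F–Ab is foreign: the diatonic IV on degree 4 is Bb, whereas Bbm7 comes from F minor. It is labeled iv7.

iv7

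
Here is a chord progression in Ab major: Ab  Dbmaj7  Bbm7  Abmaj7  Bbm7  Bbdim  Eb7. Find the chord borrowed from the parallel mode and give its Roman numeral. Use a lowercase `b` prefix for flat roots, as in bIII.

In Ab major the diatonic chords are Ab, Bbm, Cm, Db, Eb, Fm, Gdim. Ab, Dbmaj7, Bbm7, Abmaj7 and Eb7 all belong to that set. But Bbdim (Bb–Db–Fb) is foreign: the diatonic ii on degree 2 is Bbm, whereas Bbdim comes from Ab minor. It is labeled ii°.

ii°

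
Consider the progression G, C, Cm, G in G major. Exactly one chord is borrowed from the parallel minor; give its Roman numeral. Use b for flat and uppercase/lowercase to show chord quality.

iv

G major has the diatonic set G, Am, Bm, C, D, Em, F#dim. Of the given chords, G and C are diatonic. Cm (C–Eb–G) doesn't fit — on degree 4 G major would have C (IV). Cm is the degree-4 chord of G minor, so it is the borrowed iv.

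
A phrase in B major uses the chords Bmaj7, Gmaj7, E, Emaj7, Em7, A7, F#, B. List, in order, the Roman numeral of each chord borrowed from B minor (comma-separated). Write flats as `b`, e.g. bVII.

bVImaj7, iv7, bVII7

B major has the diatonic set B, C#m, D#m, E, F#, G#m, A#dim. Bmaj7, E, Emaj7, F# and B are all diatonic. Gmaj7 (G–B–D–F#) is not: scale degree 6 in B major carries G#m (vi). In B minor the chord on that degree is Gmaj7, so here it functions as bVImaj7, borrowed from the parallel minor. Em7 (E–G–B–D) is not: scale degree 4 in B major carries E (IV). In B minor the chord on that degree is Em7, so here it functions as iv7, borrowed from the parallel minor. A7 (A–C#–E–G) doesn't fit — on degree 7 B major would have A#dim (vii°). A7 is the degree-7 chord of B minor, so it is the borrowed bVII7.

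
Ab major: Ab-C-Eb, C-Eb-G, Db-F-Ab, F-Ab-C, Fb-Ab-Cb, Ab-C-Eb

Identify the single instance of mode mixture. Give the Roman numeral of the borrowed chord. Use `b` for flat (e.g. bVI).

In Ab major the diatonic chords are Ab, Bbm, Cm, Db, Eb, Fm, Gdim. Of the given chords, Ab–C–Eb = Ab, C–Eb–G = Cm, Db–F–Ab = Db and F–Ab–C = Fm are diatonic. But Fb–Ab–Cb is foreign: the diatonic vi on degree 6 is Fm, whereas Fb comes from Ab minor. It is labeled bVI.

bVI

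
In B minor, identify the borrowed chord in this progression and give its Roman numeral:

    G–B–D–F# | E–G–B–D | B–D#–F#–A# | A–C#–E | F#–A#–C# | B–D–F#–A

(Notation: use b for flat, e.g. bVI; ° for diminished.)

In B minor (with V from harmonic minor) the diatonic chords are Bm, C#dim, D, Em, F#, G, A. G–B–D–F# = Gmaj7, E–G–B–D = Em7, A–C#–E = A, F#–A#–C# = F# and B–D–F#–A = Bm7 are all diatonic. B–D#–F#–A# doesn't fit — on degree 1 B minor would have Bm (i). Bmaj7 is the degree-1 chord of B major, so it is the borrowed Imaj7.

Imaj7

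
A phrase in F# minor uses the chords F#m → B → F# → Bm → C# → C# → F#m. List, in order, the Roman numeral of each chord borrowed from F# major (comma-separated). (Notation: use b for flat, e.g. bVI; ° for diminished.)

IV, I

F# minor has the diatonic set F#m, G#dim, A, Bm, C#, D, E (with V from harmonic minor). F#m, Bm and C# are all diatonic. B (B–D#–F#) doesn't fit — on degree 4 F# minor would have Bm (iv). B is the degree-4 chord of F# major, so it is the borrowed IV. F# (F#–A#–C#) doesn't fit — on degree 1 F# minor would have F#m (i). F# is the degree-1 chord of F# major, so it is the borrowed I.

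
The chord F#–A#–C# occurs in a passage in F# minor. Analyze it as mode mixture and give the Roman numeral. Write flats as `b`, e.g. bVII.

I

The root F# is the diatonic 1st degree of F# minor; the borrowing shows in the chord quality. Diatonically F# minor has F#m (i) on that degree; F#–A#–C# is instead the major chord native to F# major, so it takes the label I.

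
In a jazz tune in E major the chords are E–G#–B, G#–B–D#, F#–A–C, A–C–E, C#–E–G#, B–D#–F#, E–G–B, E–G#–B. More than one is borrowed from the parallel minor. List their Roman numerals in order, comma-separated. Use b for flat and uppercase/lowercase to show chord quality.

The diatonic triads in E major are E, F#m, G#m, A, B, C#m, D#dim. E–G#–B = E, G#–B–D# = G#m, C#–E–G# = C#m and B–D#–F# = B all belong to that set. F#–A–C is not: scale degree 2 in E major carries F#m (ii). In E minor the chord on that degree is F#dim, so here it functions as ii°, borrowed from the parallel minor. But A–C–E is foreign: the diatonic IV on degree 4 is A, whereas Am comes from E minor. It is labeled iv. But E–G–B is foreign: the diatonic I on degree 1 is E, whereas Em comes from E minor. It is labeled i.

ii°, iv, i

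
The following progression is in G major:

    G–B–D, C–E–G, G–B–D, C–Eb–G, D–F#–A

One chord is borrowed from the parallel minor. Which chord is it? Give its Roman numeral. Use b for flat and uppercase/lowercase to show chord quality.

The diatonic triads in G major are G, Am, Bm, C, D, Em, F#dim. G–B–D = G, C–E–G = C and D–F#–A = D all belong to that set. But C–Eb–G is foreign: the diatonic IV on degree 4 is C, whereas Cm comes from G minor. It is labeled iv.

iv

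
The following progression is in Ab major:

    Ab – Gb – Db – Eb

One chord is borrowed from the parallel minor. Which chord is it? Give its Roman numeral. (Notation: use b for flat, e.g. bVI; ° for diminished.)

Ab major has the diatonic set Ab, Bbm, Cm, Db, Eb, Fm, Gdim. Of the given chords, Ab, Db and Eb are diatonic. Gb (Gb–Bb–Db) is not: scale degree 7 in Ab major carries Gdim (vii°). In Ab minor the chord on that degree is Gb, so here it functions as bVII, borrowed from the parallel minor.

bVII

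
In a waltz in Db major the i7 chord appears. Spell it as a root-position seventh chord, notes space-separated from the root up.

The root, Db, is scale degree 1 — the same note in Db major and Db minor; only the chord quality changes. In Db minor the chord on Db is Db–Fb–Ab–Cb.

Db Fb Ab Cb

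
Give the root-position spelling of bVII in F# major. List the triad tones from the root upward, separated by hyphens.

E-G#-B

The root of bVII is the lowered 7th degree: E# becomes E. Building the major chord from the parallel minor on E: E–G#–B.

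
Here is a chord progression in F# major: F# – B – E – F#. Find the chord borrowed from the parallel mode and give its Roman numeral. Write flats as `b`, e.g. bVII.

The diatonic triads in F# major are F#, G#m, A#m, B, C#, D#m, E#dim. F# and B both belong to that set. E (E–G#–B) is not: scale degree 7 in F# major carries E#dim (vii°). In F# minor the chord on that degree is E, so here it functions as bVII, borrowed from the parallel minor.

bVII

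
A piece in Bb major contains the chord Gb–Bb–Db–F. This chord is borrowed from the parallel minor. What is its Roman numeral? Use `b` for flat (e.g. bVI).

The root Gb is the lowered 6th scale degree — diatonically Bb major has G there. Diatonically Bb major has Gm (vi) on that degree; Gb–Bb–Db–F is instead the major-seventh chord native to Bb minor, so it takes the label bVImaj7.

bVImaj7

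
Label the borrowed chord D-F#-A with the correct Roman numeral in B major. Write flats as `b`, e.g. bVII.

The root D is the lowered 3rd scale degree — diatonically B major has D# there. D–F#–A is a major chord — the form found in B minor, not the diatonic iii (D#m). Borrowed into B major it is written bIII.

bIII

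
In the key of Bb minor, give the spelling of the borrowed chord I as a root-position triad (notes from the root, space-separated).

The root, Bb, is scale degree 1 — the same note in Bb minor and Bb major; only the chord quality changes. Building the major chord from the parallel major on Bb: Bb–D–F.

Bb D F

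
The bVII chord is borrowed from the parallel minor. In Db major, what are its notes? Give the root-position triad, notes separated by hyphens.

Cb-Eb-Gb

bVII is built on the lowered scale degree 7. In Db major degree 7 is C; lowered it becomes Cb. Stacking thirds in Db minor on Cb gives Cb–Eb–Gb.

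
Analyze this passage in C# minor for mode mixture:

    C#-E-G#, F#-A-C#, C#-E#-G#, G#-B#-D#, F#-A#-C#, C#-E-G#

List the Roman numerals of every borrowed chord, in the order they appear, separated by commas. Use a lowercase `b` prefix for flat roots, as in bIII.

I, IV

The diatonic triads in C# minor (with V from harmonic minor) are C#m, D#dim, E, F#m, G#, A, B. C#–E–G# = C#m, F#–A–C# = F#m and G#–B#–D# = G# all belong to that set. But C#–E#–G# is foreign: the diatonic i on degree 1 is C#m, whereas C# comes from C# major. It is labeled I. F#–A#–C# doesn't fit — on degree 4 C# minor would have F#m (iv). F# is the degree-4 chord of C# major, so it is the borrowed IV.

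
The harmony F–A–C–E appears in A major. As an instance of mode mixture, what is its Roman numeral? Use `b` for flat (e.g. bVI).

bVImaj7

F is the lowered form of scale degree 6 in A major (the diatonic degree 6 is F#). F–A–C–E is a major-seventh chord — the form found in A minor, not the diatonic vi (F#m). Borrowed into A major it is written bVImaj7.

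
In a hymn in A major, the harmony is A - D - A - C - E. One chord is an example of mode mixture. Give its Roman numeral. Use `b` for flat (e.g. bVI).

A major has the diatonic set A, Bm, C#m, D, E, F#m, G#dim. A, D and E all belong to that set. C (C–E–G) doesn't fit — on degree 3 A major would have C#m (iii). C is the degree-3 chord of A minor, so it is the borrowed bIII.

bIII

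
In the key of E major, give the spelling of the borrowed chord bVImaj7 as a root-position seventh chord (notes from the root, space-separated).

The root of bVImaj7 is the lowered 6th degree: C# becomes C. Stacking thirds in E minor on C gives C–E–G–B.

C E G B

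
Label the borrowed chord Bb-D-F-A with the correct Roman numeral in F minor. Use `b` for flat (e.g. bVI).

IVmaj7

The root Bb is the diatonic 4th degree of F minor; the borrowing shows in the chord quality. Bb–D–F–A is a major-seventh chord — the form found in F major, not the diatonic iv (Bbm). Borrowed into F minor it is written IVmaj7.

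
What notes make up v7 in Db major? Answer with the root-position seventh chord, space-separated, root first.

Ab Cb Eb Gb

The root, Ab, is scale degree 5 — the same note in Db major and Db minor; only the chord quality changes. In Db minor the chord on Ab is Ab–Cb–Eb–Gb.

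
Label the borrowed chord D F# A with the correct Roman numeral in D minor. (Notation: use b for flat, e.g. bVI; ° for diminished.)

D is scale degree 1 in D minor. The diatonic chord on degree 1 would be Dm (i), but D–F#–A is the major chord from D major. As a borrowed chord it is labeled I.

I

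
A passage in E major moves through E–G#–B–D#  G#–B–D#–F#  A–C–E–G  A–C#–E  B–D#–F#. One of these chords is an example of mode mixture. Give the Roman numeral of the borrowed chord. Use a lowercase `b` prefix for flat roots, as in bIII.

iv7

In E major the diatonic chords are E, F#m, G#m, A, B, C#m, D#dim. Of the given chords, E–G#–B–D# = Emaj7, G#–B–D#–F# = G#m7, A–C#–E = A and B–D#–F# = B are diatonic. A–C–E–G is not: scale degree 4 in E major carries A (IV). In E minor the chord on that degree is Am7, so here it functions as iv7, borrowed from the parallel minor.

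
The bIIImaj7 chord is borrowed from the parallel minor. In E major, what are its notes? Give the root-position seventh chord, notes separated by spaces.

Scale degree 3 in E major is G#. bIIImaj7 uses the lowered form, G, taken from E minor. Stacking thirds in E minor on G gives G–B–D–F#.

G B D F#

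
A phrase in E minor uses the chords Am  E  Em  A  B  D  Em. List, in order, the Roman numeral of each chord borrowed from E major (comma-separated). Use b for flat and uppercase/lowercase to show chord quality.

The diatonic triads in E minor (with V from harmonic minor) are Em, F#dim, G, Am, B, C, D. Am, Em, B and D all belong to that set. E (E–G#–B) is not: scale degree 1 in E minor carries Em (i). In E major the chord on that degree is E, so here it functions as I, borrowed from the parallel major. A (A–C#–E) is not: scale degree 4 in E minor carries Am (iv). In E major the chord on that degree is A, so here it functions as IV, borrowed from the parallel major.

I, IV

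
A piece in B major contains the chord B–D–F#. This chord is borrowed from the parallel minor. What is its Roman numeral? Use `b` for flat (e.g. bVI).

B is scale degree 1 in B major. Diatonically B major has B (I) on that degree; B–D–F# is instead the minor chord native to B minor, so it takes the label i.

i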